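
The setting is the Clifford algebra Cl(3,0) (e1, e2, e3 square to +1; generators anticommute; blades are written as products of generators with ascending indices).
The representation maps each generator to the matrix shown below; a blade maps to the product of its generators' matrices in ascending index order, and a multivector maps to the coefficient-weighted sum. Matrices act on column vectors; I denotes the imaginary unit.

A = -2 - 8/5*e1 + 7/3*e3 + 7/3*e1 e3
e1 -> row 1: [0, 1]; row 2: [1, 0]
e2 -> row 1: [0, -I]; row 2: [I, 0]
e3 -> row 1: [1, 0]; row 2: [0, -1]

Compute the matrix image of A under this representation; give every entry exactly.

Bivector images (products of the table entries): rho(e1 e3) = rho(e1)rho(e3) = row 1: [0, -1]; row 2: [1, 0].
M = (-2)*1 + (-8/5)*rho(e1) + (7/3)*rho(e3) + (7/3)*rho(e1 e3), summed entrywise (1 is the identity matrix):
Answer: row 1: [1/3, -59/15]; row 2: [11/15, -13/3]


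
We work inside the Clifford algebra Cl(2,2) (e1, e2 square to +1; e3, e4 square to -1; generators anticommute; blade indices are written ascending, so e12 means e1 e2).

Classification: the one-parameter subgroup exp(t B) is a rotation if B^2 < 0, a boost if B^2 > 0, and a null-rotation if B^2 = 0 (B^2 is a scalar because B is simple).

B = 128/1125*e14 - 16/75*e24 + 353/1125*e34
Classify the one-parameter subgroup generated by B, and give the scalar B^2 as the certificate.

B^2 term by term: the squares give (128/1125)^2*(e14)^2 + (-16/75)^2*(e24)^2 + (353/1125)^2*(e34)^2 = 16384/1265625*(+1) + 256/5625*(+1) + 124609/1265625*(-1) = -1/25 (each basis 2-blade squares to minus the product of its generators' squares); cross terms between blades sharing an index anticommute and cancel. So B^2 = -1/25.
Answer: rotation, certificate B^2 = -1/25. No conjugation can change B^2 = -1/25; the sign gives the class.


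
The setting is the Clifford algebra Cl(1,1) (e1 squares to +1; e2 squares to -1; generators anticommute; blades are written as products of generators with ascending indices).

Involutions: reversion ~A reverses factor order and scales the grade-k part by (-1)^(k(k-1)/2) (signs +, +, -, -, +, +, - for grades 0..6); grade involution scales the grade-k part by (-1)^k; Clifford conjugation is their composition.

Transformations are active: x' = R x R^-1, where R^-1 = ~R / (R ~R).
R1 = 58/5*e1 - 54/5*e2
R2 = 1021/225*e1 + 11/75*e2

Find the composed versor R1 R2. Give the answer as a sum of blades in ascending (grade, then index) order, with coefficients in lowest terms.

Distribute over the terms of R1 (each basis-blade product reordered to ascending indices, repeated generators contracted through their squares):
(58/5*e1) R2 = 59218/1125 + 638/375*e1 e2
(-54/5*e2) R2 = 198/125 + 6126/125*e1 e2
Summing the partial products and collecting blades:
Answer: 488/9 + 19016/375*e1 e2


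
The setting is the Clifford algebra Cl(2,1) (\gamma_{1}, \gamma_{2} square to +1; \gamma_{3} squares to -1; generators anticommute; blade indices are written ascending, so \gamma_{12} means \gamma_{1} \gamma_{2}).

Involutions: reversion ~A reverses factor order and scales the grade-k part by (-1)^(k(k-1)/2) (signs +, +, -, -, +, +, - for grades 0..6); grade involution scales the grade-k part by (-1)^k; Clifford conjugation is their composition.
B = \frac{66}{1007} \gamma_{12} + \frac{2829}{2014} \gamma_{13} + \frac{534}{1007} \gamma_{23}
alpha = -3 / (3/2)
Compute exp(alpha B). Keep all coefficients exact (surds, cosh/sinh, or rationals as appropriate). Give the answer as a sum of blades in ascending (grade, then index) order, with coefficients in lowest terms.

B^2 term by term: the squares give (\frac{66}{1007})^2*(\gamma_{12})^2 + (\frac{2829}{2014})^2*(\gamma_{13})^2 + (\frac{534}{1007})^2*(\gamma_{23})^2 = \frac{4356}{1014049}*(-1) + \frac{8003241}{4056196}*(+1) + \frac{285156}{1014049}*(+1) = \frac{9}{4} (each basis 2-blade squares to minus the product of its generators' squares); cross terms between blades sharing an index anticommute and cancel. So B^2 = \frac{9}{4}.
B^2 = \frac{9}{4} — the positive square puts this in the hyperbolic regime; l = \frac{3}{2}, alpha*l = -3, so exp(alpha B) = cosh(-3) + (sinh(-3)/(\frac{3}{2}))*B = \cosh{\left(3 \right)} + (- \frac{2 \sinh{\left(3 \right)}}{3})*B.
Answer: \cosh{\left(3 \right)} - \frac{44 \sinh{\left(3 \right)}}{1007} \gamma_{12} - \frac{943 \sinh{\left(3 \right)}}{1007} \gamma_{13} - \frac{356 \sinh{\left(3 \right)}}{1007} \gamma_{23}


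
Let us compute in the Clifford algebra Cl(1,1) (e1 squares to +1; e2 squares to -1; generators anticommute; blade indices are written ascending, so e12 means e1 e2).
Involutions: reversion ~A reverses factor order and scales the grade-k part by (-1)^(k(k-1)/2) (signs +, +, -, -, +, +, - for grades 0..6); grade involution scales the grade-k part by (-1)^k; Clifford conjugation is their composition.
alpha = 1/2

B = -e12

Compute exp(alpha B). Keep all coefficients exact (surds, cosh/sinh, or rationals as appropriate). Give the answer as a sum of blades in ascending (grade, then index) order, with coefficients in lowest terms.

B^2 = (-1)^2*(e12)^2 = 1*(+1) = 1 (a basis 2-blade squares to minus the product of its generators' squares).
B^2 = 1 — B^2 > 0, so the exponential closes hyperbolically: l = 1, alpha*l = 1/2, so exp(alpha B) = cosh(1/2) + (sinh(1/2)/1)*B = cosh(1/2) + (sinh(1/2))*B.
Answer: cosh(1/2) - sinh(1/2)*e12


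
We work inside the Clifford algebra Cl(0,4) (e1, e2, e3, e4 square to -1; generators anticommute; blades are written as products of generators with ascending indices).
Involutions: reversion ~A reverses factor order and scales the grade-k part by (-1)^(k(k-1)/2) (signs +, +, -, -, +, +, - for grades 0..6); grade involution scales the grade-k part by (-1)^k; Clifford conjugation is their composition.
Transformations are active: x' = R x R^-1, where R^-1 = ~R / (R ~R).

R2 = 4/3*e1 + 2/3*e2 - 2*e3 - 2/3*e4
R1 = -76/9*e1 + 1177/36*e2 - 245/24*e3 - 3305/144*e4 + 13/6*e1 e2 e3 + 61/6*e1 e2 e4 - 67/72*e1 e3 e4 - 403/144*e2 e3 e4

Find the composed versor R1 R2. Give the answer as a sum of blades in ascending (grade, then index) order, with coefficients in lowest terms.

Distribute over the terms of R2 (each basis-blade product reordered to ascending indices, repeated generators contracted through their squares):
R1 (4/3*e1) = 304/27 - 1177/27*e1 e2 + 245/18*e1 e3 + 3305/108*e1 e4 - 26/9*e2 e3 - 122/9*e2 e4 + 67/54*e3 e4 + 403/108*e1 e2 e3 e4
R1 (2/3*e2) = -1177/54 - 152/27*e1 e2 + 13/9*e1 e3 + 61/9*e1 e4 + 245/36*e2 e3 + 3305/216*e2 e4 + 403/216*e3 e4 - 67/108*e1 e2 e3 e4
R1 (-2*e3) = -245/12 + 13/3*e1 e2 + 152/9*e1 e3 + 67/36*e1 e4 - 1177/18*e2 e3 + 403/72*e2 e4 - 3305/72*e3 e4 + 61/3*e1 e2 e3 e4
R1 (-2/3*e4) = -3305/216 + 61/9*e1 e2 - 67/108*e1 e3 + 152/27*e1 e4 - 403/216*e2 e3 - 1177/54*e2 e4 + 245/36*e3 e4 - 13/9*e1 e2 e3 e4
Summing the partial products and collecting blades:
Answer: -9991/216 - 343/9*e1 e2 + 3383/108*e1 e3 + 2423/54*e1 e4 - 13681/216*e2 e3 - 1561/108*e2 e4 - 3887/108*e3 e4 + 22*e1 e2 e3 e4


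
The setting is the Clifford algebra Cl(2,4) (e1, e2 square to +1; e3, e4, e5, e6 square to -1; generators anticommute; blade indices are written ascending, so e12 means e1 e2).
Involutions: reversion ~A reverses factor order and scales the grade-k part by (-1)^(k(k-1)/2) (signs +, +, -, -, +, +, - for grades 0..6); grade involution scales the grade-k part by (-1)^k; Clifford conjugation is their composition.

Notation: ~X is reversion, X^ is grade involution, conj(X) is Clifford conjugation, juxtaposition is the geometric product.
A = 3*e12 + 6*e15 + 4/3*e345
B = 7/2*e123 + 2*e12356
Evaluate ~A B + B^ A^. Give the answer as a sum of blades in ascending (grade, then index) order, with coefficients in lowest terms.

first term: 21/2*e3 + 21*e235 - 12*e236 + 6*e356 + 14/3*e1245 - 8/3*e1246
second term: 21/2*e3 - 21*e235 - 12*e236 + 6*e356 - 14/3*e1245 - 8/3*e1246
Answer: 21*e3 - 24*e236 + 12*e356 - 16/3*e1246


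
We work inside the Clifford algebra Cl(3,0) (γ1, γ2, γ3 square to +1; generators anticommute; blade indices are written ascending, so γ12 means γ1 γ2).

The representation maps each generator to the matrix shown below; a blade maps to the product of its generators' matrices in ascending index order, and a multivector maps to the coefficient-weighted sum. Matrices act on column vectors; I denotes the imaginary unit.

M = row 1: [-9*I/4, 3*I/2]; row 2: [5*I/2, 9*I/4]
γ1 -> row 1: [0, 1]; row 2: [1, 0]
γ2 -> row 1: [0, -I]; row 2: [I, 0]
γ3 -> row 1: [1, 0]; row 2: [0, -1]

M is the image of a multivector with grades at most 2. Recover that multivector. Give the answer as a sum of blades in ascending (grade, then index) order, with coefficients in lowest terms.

Method: 1, rho(γ1), rho(γ2), rho(γ3) form a trace-orthogonal basis of the 2x2 complex matrices (tr(X Y) = 2 if X = Y, else 0), so M = m0*1 + m1*rho(γ1) + m2*rho(γ2) + m3*rho(γ3) with m0 = tr(M)/2 = 0, m1 = tr(M rho(γ1))/2 = 2*I, m2 = tr(M rho(γ2))/2 = 1/2, m3 = tr(M rho(γ3))/2 = -9*I/4.
Multiplying table entries, the bivector images are rho(γ12) = I*rho(γ3), rho(γ13) = -I*rho(γ2), rho(γ23) = I*rho(γ1); with real blade coefficients the real parts of m0..m3 are the coefficients of 1, γ1, γ2, γ3 and the imaginary parts give the bivectors (γ23: Im m1, γ13: -Im m2, γ12: Im m3).
Answer: 1/2*γ2 - 9/4*γ12 + 2*γ23


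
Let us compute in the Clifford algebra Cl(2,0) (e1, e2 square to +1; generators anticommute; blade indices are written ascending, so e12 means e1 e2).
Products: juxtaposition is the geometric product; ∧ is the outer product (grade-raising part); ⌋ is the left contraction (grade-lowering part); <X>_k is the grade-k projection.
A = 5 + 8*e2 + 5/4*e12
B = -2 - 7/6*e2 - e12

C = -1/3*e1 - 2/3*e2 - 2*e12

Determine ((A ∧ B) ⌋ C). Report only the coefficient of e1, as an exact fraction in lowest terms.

step 1: -10 - 131/6*e2 - 15/2*e12
step 2: -4/9 - 121/3*e1 + 20/3*e2 + 20*e12
Answer: -121/3


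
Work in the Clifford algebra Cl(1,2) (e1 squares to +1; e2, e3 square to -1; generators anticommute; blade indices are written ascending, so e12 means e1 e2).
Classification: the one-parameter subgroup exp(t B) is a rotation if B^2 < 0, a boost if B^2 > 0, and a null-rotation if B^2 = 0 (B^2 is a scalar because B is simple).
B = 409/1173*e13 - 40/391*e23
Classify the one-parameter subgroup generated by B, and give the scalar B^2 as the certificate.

B^2 term by term: the squares give (409/1173)^2*(e13)^2 + (-40/391)^2*(e23)^2 = 167281/1375929*(+1) + 1600/152881*(-1) = 1/9 (each basis 2-blade squares to minus the product of its generators' squares); cross terms between blades sharing an index anticommute and cancel. So B^2 = 1/9.
Answer: boost, certificate B^2 = 1/9. Certificate logic: 1/9 is a conjugation-invariant scalar, so its sign fixes rotation versus boost versus null-rotation outright.


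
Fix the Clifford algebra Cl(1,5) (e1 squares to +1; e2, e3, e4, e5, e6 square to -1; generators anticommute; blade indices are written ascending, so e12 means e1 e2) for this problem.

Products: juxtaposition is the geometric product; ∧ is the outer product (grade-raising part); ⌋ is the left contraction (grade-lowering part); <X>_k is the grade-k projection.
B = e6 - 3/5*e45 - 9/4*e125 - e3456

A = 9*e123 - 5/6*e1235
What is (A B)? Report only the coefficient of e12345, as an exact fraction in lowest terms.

step 1: -15/8*e3 - 81/4*e35 + 1/2*e1234 + 9*e1236 + 5/6*e1246 - 27/5*e12345 - 5/6*e12356 + 9*e12456
Answer: -27/5


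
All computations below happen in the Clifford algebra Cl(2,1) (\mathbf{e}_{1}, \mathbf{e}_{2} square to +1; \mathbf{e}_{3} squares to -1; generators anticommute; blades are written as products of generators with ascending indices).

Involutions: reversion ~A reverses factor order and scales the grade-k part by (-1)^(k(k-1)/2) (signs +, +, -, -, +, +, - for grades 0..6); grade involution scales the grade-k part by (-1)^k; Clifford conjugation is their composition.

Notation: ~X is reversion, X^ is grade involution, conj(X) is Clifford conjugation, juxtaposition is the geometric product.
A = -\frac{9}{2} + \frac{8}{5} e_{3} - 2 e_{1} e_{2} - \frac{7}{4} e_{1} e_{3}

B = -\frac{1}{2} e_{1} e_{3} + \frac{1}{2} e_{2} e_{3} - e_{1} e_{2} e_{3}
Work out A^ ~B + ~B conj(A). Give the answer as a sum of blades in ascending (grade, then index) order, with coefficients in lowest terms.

first term: -\frac{7}{8} - \frac{4}{5} e_{1} + \frac{51}{20} e_{2} + 2 e_{3} + \frac{99}{40} e_{1} e_{2} - \frac{5}{4} e_{1} e_{3} + \frac{13}{4} e_{2} e_{3} - \frac{9}{2} e_{1} e_{2} e_{3}
second term: \frac{7}{8} + \frac{4}{5} e_{1} - \frac{51}{20} e_{2} - 2 e_{3} + \frac{99}{40} e_{1} e_{2} - \frac{5}{4} e_{1} e_{3} + \frac{13}{4} e_{2} e_{3} - \frac{9}{2} e_{1} e_{2} e_{3}
Answer: \frac{99}{20} e_{1} e_{2} - \frac{5}{2} e_{1} e_{3} + \frac{13}{2} e_{2} e_{3} - 9 e_{1} e_{2} e_{3}


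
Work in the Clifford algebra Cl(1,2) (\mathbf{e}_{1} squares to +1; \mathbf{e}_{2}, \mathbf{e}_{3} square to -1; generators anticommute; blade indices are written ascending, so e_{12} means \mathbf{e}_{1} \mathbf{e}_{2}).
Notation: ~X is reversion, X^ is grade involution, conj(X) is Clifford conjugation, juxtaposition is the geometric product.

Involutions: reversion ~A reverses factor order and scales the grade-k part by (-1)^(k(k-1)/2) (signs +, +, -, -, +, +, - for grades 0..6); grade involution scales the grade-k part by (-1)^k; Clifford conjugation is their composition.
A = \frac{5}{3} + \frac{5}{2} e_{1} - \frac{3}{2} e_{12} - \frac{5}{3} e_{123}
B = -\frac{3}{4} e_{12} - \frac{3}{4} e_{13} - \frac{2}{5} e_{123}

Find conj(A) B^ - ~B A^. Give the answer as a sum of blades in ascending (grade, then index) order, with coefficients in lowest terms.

first term: -\frac{11}{24} + \frac{5}{8} e_{2} + \frac{149}{40} e_{3} - \frac{5}{4} e_{12} - \frac{5}{4} e_{13} + \frac{1}{8} e_{23} + \frac{2}{3} e_{123}
second term: -\frac{43}{24} + \frac{5}{8} e_{2} + \frac{101}{40} e_{3} + \frac{5}{4} e_{12} + \frac{5}{4} e_{13} - \frac{17}{8} e_{23} + \frac{2}{3} e_{123}
Answer: \frac{4}{3} + \frac{6}{5} e_{3} - \frac{5}{2} e_{12} - \frac{5}{2} e_{13} + \frac{9}{4} e_{23}


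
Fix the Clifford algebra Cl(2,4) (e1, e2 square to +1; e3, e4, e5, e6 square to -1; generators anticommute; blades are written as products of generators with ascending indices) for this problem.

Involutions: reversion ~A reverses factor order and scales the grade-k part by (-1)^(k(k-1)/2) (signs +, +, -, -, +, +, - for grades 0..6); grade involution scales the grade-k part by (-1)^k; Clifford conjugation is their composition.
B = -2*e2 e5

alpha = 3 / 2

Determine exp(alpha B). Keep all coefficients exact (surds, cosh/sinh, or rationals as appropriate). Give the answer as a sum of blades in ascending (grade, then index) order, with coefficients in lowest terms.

B^2 = (-2)^2*(e2 e5)^2 = 4*(+1) = 4 (a basis 2-blade squares to minus the product of its generators' squares).
B^2 = 4 — hyperbolic case — the even/odd split gives cosh and sinh: l = 2, alpha*l = 3, so exp(alpha B) = cosh(3) + (sinh(3)/2)*B = cosh(3) + (sinh(3)/2)*B.
Answer: cosh(3) - sinh(3)*e2 e5


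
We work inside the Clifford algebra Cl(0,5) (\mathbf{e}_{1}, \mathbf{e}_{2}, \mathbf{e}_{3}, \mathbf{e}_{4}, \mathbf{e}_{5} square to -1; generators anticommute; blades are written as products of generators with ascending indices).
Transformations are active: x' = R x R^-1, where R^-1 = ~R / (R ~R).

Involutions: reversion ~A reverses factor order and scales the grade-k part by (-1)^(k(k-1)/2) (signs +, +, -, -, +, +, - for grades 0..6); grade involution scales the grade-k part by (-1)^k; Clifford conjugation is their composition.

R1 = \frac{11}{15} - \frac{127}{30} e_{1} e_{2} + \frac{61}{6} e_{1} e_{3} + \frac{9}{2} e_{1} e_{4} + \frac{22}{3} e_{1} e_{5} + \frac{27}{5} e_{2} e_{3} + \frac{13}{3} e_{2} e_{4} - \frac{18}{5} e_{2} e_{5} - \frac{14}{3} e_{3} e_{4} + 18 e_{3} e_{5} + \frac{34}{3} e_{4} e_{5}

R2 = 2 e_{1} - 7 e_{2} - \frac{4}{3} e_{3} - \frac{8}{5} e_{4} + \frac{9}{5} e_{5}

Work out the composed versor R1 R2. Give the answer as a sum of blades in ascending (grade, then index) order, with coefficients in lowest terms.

Distribute over the terms of R2 (each basis-blade product reordered to ascending indices, repeated generators contracted through their squares):
R1 (2 e_{1}) = \frac{22}{15} e_{1} - \frac{127}{15} e_{2} + \frac{61}{3} e_{3} + 9 e_{4} + \frac{44}{3} e_{5} + \frac{54}{5} e_{1} e_{2} e_{3} + \frac{26}{3} e_{1} e_{2} e_{4} - \frac{36}{5} e_{1} e_{2} e_{5} - \frac{28}{3} e_{1} e_{3} e_{4} + 36 e_{1} e_{3} e_{5} + \frac{68}{3} e_{1} e_{4} e_{5}
R1 (-7 e_{2}) = -\frac{889}{30} e_{1} - \frac{77}{15} e_{2} - \frac{189}{5} e_{3} - \frac{91}{3} e_{4} + \frac{126}{5} e_{5} + \frac{427}{6} e_{1} e_{2} e_{3} + \frac{63}{2} e_{1} e_{2} e_{4} + \frac{154}{3} e_{1} e_{2} e_{5} + \frac{98}{3} e_{2} e_{3} e_{4} - 126 e_{2} e_{3} e_{5} - \frac{238}{3} e_{2} e_{4} e_{5}
R1 (-\frac{4}{3} e_{3}) = \frac{122}{9} e_{1} + \frac{36}{5} e_{2} - \frac{44}{45} e_{3} + \frac{56}{9} e_{4} - 24 e_{5} + \frac{254}{45} e_{1} e_{2} e_{3} + 6 e_{1} e_{3} e_{4} + \frac{88}{9} e_{1} e_{3} e_{5} + \frac{52}{9} e_{2} e_{3} e_{4} - \frac{24}{5} e_{2} e_{3} e_{5} - \frac{136}{9} e_{3} e_{4} e_{5}
R1 (-\frac{8}{5} e_{4}) = \frac{36}{5} e_{1} + \frac{104}{15} e_{2} - \frac{112}{15} e_{3} - \frac{88}{75} e_{4} - \frac{272}{15} e_{5} + \frac{508}{75} e_{1} e_{2} e_{4} - \frac{244}{15} e_{1} e_{3} e_{4} + \frac{176}{15} e_{1} e_{4} e_{5} - \frac{216}{25} e_{2} e_{3} e_{4} - \frac{144}{25} e_{2} e_{4} e_{5} + \frac{144}{5} e_{3} e_{4} e_{5}
R1 (\frac{9}{5} e_{5}) = -\frac{66}{5} e_{1} + \frac{162}{25} e_{2} - \frac{162}{5} e_{3} - \frac{102}{5} e_{4} + \frac{33}{25} e_{5} - \frac{381}{50} e_{1} e_{2} e_{5} + \frac{183}{10} e_{1} e_{3} e_{5} + \frac{81}{10} e_{1} e_{4} e_{5} + \frac{243}{25} e_{2} e_{3} e_{5} + \frac{39}{5} e_{2} e_{4} e_{5} - \frac{42}{5} e_{3} e_{4} e_{5}
Summing the partial products and collecting blades:
Answer: -\frac{371}{18} e_{1} + \frac{526}{75} e_{2} - \frac{2624}{45} e_{3} - \frac{8254}{225} e_{4} - \frac{71}{75} e_{5} + \frac{1577}{18} e_{1} e_{2} e_{3} + \frac{2347}{50} e_{1} e_{2} e_{4} + \frac{5477}{150} e_{1} e_{2} e_{5} - \frac{98}{5} e_{1} e_{3} e_{4} + \frac{5767}{90} e_{1} e_{3} e_{5} + \frac{85}{2} e_{1} e_{4} e_{5} + \frac{6706}{225} e_{2} e_{3} e_{4} - \frac{3027}{25} e_{2} e_{3} e_{5} - \frac{5797}{75} e_{2} e_{4} e_{5} + \frac{238}{45} e_{3} e_{4} e_{5}


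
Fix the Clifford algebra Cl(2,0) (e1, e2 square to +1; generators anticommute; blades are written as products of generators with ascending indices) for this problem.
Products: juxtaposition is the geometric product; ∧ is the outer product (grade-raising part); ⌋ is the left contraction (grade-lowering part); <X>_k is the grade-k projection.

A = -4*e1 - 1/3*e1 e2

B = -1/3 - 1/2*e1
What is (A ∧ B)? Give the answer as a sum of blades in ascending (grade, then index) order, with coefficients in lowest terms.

step 1: 4/3*e1 + 1/9*e1 e2
Answer: 4/3*e1 + 1/9*e1 e2


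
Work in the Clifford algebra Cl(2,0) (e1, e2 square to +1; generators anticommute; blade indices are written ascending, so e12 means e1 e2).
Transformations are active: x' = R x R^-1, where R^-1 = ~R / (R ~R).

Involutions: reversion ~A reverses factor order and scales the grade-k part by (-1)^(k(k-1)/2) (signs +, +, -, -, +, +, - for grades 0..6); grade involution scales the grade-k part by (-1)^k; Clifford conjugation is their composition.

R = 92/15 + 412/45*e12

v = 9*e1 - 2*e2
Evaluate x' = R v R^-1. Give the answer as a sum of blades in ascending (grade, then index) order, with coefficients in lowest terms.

~R = 92/15 - 412/45*e12, and R ~R = 49184/405, so R^-1 = ~R / (49184/405).
R v = 332/9*e1 - 284/3*e2
Answer: -8106/1537*e1 - 11623/1537*e2


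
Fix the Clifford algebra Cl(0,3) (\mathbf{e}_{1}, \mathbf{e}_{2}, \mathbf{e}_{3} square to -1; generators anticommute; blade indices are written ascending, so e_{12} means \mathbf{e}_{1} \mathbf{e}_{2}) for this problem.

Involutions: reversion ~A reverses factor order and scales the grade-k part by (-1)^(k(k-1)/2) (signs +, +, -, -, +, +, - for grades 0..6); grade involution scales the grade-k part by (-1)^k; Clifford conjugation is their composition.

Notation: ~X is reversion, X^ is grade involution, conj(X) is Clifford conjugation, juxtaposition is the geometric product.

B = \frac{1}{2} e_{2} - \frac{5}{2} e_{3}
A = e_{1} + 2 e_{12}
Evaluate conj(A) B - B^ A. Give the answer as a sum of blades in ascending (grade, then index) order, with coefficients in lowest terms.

first term: e_{1} - \frac{1}{2} e_{12} + \frac{5}{2} e_{13} + 5 e_{123}
second term: -e_{1} + \frac{1}{2} e_{12} - \frac{5}{2} e_{13} + 5 e_{123}
Answer: 2 e_{1} - e_{12} + 5 e_{13}


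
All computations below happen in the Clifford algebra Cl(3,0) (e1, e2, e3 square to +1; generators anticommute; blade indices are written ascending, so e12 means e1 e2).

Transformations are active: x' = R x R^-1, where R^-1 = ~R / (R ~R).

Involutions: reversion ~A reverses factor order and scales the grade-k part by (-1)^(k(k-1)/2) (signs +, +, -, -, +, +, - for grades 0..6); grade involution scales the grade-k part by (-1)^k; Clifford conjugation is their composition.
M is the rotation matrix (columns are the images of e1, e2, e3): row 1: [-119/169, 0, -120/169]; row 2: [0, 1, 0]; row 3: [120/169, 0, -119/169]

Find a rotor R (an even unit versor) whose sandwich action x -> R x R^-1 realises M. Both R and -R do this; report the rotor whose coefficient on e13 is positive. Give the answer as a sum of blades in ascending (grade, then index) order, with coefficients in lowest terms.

Method: write R = a + b12*e12 + b13*e13 + b23*e23 with a^2 + b12^2 + b13^2 + b23^2 = 1 (so R^-1 = ~R). Expanding the columns R e_j ~R gives tr M = 4a^2 - 1 and, from the antisymmetric part, M21 - M12 = -4a*b12, M13 - M31 = 4a*b13, M32 - M23 = -4a*b23.
Here tr M = -69/169, so a^2 = (1 + tr M)/4 = 25/169 and a = ±5/13. Taking a = 5/13: M21 - M12 = 0, M13 - M31 = -240/169, M32 - M23 = 0, giving b12 = 0, b13 = -12/13, b23 = 0, i.e. R = 5/13 - 12/13*e13.
Its e13 coefficient is negative, so report the other preimage -R.
Answer: -5/13 + 12/13*e13. Recall the cover is two-to-one: with M of trace -69/169, both preimages act alike, and the stated e13 sign chooses the sheet.


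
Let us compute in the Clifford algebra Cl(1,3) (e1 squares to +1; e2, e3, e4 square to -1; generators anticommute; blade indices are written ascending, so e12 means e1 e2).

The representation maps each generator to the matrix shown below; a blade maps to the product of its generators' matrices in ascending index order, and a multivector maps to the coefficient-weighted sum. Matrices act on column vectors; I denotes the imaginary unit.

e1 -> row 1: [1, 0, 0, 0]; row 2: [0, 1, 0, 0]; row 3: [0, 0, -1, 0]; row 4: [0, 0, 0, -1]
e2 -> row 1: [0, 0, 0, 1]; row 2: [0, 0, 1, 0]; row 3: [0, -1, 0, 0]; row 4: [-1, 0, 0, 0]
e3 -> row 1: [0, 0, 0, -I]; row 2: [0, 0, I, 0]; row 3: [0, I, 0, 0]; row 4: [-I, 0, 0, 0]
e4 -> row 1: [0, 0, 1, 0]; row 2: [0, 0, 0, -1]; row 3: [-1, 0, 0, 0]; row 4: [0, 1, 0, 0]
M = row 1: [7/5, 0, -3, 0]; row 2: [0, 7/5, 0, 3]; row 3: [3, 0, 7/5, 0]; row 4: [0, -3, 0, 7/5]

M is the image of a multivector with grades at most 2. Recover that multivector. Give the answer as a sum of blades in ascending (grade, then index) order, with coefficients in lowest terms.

Method: the blade images are trace-orthogonal — tr(rho(e_A) rho(e_B)^-1) = 4 if A = B and 0 otherwise — and rho(e_A)^-1 = (e_A)^2 * rho(e_A) with (e_A)^2 = +1 or -1, so the coefficient of e_A in the preimage is (e_A)^2 * tr(M rho(e_A))/4.
Nonzero projections over blades of grade <= 2: 1: (1)^2 = +1, tr(M 1) = 28/5, coefficient 7/5; e4: (e4)^2 = -1, tr(M rho(e4)) = 12, coefficient -3. Every other blade of grade <= 2 projects to 0.
Answer: 7/5 - 3*e4


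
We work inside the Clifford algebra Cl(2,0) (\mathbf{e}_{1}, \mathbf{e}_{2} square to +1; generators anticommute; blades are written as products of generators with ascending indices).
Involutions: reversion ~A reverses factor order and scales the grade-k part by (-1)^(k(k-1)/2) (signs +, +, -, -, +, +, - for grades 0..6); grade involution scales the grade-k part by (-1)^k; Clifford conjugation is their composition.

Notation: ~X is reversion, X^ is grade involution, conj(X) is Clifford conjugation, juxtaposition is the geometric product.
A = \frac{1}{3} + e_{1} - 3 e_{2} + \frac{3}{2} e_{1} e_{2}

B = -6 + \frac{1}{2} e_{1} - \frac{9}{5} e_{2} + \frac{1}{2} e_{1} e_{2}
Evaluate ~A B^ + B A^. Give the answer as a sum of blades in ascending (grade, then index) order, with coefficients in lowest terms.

first term: -\frac{143}{20} - \frac{221}{30} e_{1} + \frac{367}{20} e_{2} + \frac{142}{15} e_{1} e_{2}
second term: -\frac{173}{20} + \frac{311}{30} e_{1} - \frac{347}{20} e_{2} - \frac{137}{15} e_{1} e_{2}
Answer: -\frac{79}{5} + 3 e_{1} + e_{2} + \frac{1}{3} e_{1} e_{2}


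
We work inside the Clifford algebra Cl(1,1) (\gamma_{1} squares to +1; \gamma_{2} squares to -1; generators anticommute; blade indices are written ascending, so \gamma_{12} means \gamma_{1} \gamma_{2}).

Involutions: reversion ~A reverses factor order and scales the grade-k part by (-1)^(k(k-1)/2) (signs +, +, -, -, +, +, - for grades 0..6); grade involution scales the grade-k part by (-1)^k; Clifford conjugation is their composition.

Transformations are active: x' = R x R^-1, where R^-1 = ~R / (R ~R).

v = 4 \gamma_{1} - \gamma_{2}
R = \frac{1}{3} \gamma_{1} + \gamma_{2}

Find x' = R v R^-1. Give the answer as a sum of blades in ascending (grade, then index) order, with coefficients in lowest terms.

~R = \frac{1}{3} \gamma_{1} + \gamma_{2}, and R ~R = -\frac{8}{9}, so R^-1 = ~R / (-\frac{8}{9}).
R v = \frac{7}{3} - \frac{13}{3} \gamma_{12}
Answer: -\frac{23}{4} \gamma_{1} - \frac{17}{4} \gamma_{2}


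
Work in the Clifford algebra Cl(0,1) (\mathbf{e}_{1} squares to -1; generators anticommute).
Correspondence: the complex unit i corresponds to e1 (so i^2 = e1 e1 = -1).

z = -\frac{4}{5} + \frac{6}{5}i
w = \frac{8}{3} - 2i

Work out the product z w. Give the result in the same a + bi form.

In blades: z = -\frac{4}{5} + \frac{6}{5} e_{1}, w = \frac{8}{3} - 2 e_{1}.
Distribute z over w term by term (generator squares from the signature, products reordered to ascending indices): (-\frac{4}{5})*w = -\frac{32}{15} + \frac{8}{5} e_{1}; (\frac{6}{5} e_{1})*w = \frac{12}{5} + \frac{16}{5} e_{1}.
Sum: \frac{4}{15} + \frac{24}{5} e_{1}; translating back through the correspondence:
Answer: \frac{4}{15} + \frac{24}{5}i


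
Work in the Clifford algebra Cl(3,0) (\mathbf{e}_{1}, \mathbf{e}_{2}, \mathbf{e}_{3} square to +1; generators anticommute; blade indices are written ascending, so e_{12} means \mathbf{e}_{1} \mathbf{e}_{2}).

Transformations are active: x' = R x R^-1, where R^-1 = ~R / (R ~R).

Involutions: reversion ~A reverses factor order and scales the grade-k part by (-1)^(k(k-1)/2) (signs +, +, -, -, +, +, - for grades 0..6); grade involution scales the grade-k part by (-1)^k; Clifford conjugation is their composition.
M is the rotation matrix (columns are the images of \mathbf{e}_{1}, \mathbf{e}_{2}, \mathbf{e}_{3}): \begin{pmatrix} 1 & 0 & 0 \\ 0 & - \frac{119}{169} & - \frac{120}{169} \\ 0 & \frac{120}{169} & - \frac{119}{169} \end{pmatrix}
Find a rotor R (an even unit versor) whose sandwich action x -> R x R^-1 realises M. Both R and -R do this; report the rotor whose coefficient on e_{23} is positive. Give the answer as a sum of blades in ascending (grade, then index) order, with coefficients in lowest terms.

Method: write R = a + b12*e_{12} + b13*e_{13} + b23*e_{23} with a^2 + b12^2 + b13^2 + b23^2 = 1 (so R^-1 = ~R). Expanding the columns R e_j ~R gives tr M = 4a^2 - 1 and, from the antisymmetric part, M21 - M12 = -4a*b12, M13 - M31 = 4a*b13, M32 - M23 = -4a*b23.
Here tr M = -\frac{69}{169}, so a^2 = (1 + tr M)/4 = \frac{25}{169} and a = ±\frac{5}{13}. Taking a = \frac{5}{13}: M21 - M12 = 0, M13 - M31 = 0, M32 - M23 = \frac{240}{169}, giving b12 = 0, b13 = 0, b23 = -\frac{12}{13}, i.e. R = \frac{5}{13} - \frac{12}{13} e_{23}.
Its e_{23} coefficient is negative, so report the other preimage -R.
Answer: -\frac{5}{13} + \frac{12}{13} e_{23}. Uniqueness: Spin(3) -> SO(3) maps R and -R to the same rotation of trace -\frac{69}{169}; fixing the sign of the e_{23} coefficient removes the ambiguity.


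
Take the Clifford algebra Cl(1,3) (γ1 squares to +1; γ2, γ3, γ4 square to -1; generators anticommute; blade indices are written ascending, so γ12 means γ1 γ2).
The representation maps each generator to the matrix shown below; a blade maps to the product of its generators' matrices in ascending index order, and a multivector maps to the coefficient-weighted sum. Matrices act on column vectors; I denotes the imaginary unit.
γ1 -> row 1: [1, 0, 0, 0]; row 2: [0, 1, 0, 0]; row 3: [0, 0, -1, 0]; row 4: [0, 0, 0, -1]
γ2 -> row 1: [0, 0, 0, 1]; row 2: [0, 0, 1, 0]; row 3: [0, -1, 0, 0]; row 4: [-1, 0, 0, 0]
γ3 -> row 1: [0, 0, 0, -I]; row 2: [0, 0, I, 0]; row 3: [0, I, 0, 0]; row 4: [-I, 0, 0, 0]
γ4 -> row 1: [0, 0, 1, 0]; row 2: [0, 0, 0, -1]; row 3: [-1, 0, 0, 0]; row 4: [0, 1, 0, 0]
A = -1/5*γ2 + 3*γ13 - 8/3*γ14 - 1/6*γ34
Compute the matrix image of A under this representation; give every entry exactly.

Bivector images (products of the table entries): rho(γ13) = rho(γ1)rho(γ3) = row 1: [0, 0, 0, -I]; row 2: [0, 0, I, 0]; row 3: [0, -I, 0, 0]; row 4: [I, 0, 0, 0]; rho(γ14) = rho(γ1)rho(γ4) = row 1: [0, 0, 1, 0]; row 2: [0, 0, 0, -1]; row 3: [1, 0, 0, 0]; row 4: [0, -1, 0, 0]; rho(γ34) = rho(γ3)rho(γ4) = row 1: [0, -I, 0, 0]; row 2: [-I, 0, 0, 0]; row 3: [0, 0, 0, -I]; row 4: [0, 0, -I, 0].
M = (-1/5)*rho(γ2) + (3)*rho(γ13) + (-8/3)*rho(γ14) + (-1/6)*rho(γ34), summed entrywise:
Answer: row 1: [0, I/6, -8/3, -1/5 - 3*I]; row 2: [I/6, 0, -1/5 + 3*I, 8/3]; row 3: [-8/3, 1/5 - 3*I, 0, I/6]; row 4: [1/5 + 3*I, 8/3, I/6, 0]


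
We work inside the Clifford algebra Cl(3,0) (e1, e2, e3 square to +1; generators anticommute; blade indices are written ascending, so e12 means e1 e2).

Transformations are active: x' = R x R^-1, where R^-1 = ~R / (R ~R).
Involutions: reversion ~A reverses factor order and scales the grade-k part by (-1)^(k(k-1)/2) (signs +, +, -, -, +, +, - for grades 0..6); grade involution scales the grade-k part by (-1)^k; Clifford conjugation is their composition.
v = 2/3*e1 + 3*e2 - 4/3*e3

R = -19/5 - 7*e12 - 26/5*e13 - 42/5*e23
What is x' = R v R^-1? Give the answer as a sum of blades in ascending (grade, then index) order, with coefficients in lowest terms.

~R = -19/5 + 7*e12 + 26/5*e13 + 42/5*e23, and R ~R = 4026/25, so R^-1 = ~R / (4026/25).
R v = -83/5*e1 + 67/15*e2 + 506/15*e3 + 58/3*e123
Answer: -1275/671*e1 - 3950/2013*e2 - 64/33*e3


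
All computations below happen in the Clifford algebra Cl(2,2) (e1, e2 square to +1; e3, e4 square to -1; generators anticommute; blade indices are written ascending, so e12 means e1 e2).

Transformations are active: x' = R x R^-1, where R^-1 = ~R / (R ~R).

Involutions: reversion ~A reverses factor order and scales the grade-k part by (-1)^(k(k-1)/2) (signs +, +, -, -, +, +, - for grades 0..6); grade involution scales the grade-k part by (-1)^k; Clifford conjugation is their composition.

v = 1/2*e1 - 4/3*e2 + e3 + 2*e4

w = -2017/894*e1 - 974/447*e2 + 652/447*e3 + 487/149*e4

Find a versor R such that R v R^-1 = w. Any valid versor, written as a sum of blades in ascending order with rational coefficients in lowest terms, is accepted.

Construction: equal norms (both -107/36) license R = v + w = -785/447*e1 - 1570/447*e2 + 1099/447*e3 + 785/149*e4 — nothing changes along that direction, while (v - w)/2 changes sign, so v maps onto w.
Answer: -785/447*e1 - 1570/447*e2 + 1099/447*e3 + 785/149*e4


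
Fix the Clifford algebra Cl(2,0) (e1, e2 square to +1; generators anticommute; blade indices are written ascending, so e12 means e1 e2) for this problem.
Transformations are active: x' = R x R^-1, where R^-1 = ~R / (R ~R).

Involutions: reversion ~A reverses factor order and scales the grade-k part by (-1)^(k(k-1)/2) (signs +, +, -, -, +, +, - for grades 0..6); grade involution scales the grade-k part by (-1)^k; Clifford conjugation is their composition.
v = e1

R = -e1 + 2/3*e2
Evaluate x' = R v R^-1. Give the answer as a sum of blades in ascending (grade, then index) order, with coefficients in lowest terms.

~R = -e1 + 2/3*e2, and R ~R = 13/9, so R^-1 = ~R / (13/9).
R v = -1 - 2/3*e12
Answer: 5/13*e1 - 12/13*e2


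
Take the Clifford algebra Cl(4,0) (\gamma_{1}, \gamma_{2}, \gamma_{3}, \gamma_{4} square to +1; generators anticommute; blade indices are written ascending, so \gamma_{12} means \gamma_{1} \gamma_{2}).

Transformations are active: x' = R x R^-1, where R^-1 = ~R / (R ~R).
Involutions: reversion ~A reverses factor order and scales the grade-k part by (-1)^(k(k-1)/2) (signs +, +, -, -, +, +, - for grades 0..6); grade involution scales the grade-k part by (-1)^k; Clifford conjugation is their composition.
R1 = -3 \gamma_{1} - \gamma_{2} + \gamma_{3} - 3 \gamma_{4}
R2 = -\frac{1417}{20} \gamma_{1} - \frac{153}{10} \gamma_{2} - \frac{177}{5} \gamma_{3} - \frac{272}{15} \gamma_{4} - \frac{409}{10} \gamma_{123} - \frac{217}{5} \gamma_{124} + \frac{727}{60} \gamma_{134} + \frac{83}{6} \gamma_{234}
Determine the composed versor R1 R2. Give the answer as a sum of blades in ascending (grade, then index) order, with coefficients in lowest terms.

Distribute over the terms of R1 (each basis-blade product reordered to ascending indices, repeated generators contracted through their squares):
(-3 \gamma_{1}) R2 = \frac{4251}{20} + \frac{459}{10} \gamma_{12} + \frac{531}{5} \gamma_{13} + \frac{272}{5} \gamma_{14} + \frac{1227}{10} \gamma_{23} + \frac{651}{5} \gamma_{24} - \frac{727}{20} \gamma_{34} - \frac{83}{2} \gamma_{1234}
(-\gamma_{2}) R2 = \frac{153}{10} - \frac{1417}{20} \gamma_{12} - \frac{409}{10} \gamma_{13} - \frac{217}{5} \gamma_{14} + \frac{177}{5} \gamma_{23} + \frac{272}{15} \gamma_{24} - \frac{83}{6} \gamma_{34} + \frac{727}{60} \gamma_{1234}
(\gamma_{3}) R2 = -\frac{177}{5} - \frac{409}{10} \gamma_{12} + \frac{1417}{20} \gamma_{13} - \frac{727}{60} \gamma_{14} + \frac{153}{10} \gamma_{23} - \frac{83}{6} \gamma_{24} - \frac{272}{15} \gamma_{34} - \frac{217}{5} \gamma_{1234}
(-3 \gamma_{4}) R2 = \frac{272}{5} + \frac{651}{5} \gamma_{12} - \frac{727}{20} \gamma_{13} - \frac{4251}{20} \gamma_{14} - \frac{83}{2} \gamma_{23} - \frac{459}{10} \gamma_{24} - \frac{531}{5} \gamma_{34} - \frac{1227}{10} \gamma_{1234}
Summing the partial products and collecting blades:
Answer: \frac{4937}{20} + \frac{1287}{20} \gamma_{12} + \frac{499}{5} \gamma_{13} - \frac{641}{3} \gamma_{14} + \frac{1319}{10} \gamma_{23} + \frac{443}{5} \gamma_{24} - \frac{10471}{60} \gamma_{34} - \frac{11729}{60} \gamma_{1234}


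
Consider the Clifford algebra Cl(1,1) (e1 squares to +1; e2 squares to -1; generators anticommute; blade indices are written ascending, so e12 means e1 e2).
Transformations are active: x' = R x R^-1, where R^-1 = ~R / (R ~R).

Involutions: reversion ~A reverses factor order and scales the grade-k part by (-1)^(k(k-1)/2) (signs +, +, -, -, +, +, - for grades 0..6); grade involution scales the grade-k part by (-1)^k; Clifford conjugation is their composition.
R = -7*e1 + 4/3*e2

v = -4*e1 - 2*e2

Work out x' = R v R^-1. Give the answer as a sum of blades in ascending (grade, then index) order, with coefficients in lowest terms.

~R = -7*e1 + 4/3*e2, and R ~R = 425/9, so R^-1 = ~R / (425/9).
R v = 92/3 + 58/3*e12
Answer: -2164/425*e1 + 1586/425*e2


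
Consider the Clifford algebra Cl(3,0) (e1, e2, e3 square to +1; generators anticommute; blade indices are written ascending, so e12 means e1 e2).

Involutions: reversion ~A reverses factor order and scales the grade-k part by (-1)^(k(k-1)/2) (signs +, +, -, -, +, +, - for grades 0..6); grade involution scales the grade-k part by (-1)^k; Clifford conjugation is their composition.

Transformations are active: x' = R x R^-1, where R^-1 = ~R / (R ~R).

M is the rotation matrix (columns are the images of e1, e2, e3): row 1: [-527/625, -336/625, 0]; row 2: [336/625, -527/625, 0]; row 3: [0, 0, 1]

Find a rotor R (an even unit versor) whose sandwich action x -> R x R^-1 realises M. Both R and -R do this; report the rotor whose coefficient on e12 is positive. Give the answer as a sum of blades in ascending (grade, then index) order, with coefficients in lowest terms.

Method: write R = a + b12*e12 + b13*e13 + b23*e23 with a^2 + b12^2 + b13^2 + b23^2 = 1 (so R^-1 = ~R). Expanding the columns R e_j ~R gives tr M = 4a^2 - 1 and, from the antisymmetric part, M21 - M12 = -4a*b12, M13 - M31 = 4a*b13, M32 - M23 = -4a*b23.
Here tr M = -429/625, so a^2 = (1 + tr M)/4 = 49/625 and a = ±7/25. Taking a = 7/25: M21 - M12 = 672/625, M13 - M31 = 0, M32 - M23 = 0, giving b12 = -24/25, b13 = 0, b23 = 0, i.e. R = 7/25 - 24/25*e12.
Its e12 coefficient is negative, so report the other preimage -R.
Answer: -7/25 + 24/25*e12. Recall the cover is two-to-one: with M of trace -429/625, both preimages act alike, and the stated e12 sign chooses the sheet.


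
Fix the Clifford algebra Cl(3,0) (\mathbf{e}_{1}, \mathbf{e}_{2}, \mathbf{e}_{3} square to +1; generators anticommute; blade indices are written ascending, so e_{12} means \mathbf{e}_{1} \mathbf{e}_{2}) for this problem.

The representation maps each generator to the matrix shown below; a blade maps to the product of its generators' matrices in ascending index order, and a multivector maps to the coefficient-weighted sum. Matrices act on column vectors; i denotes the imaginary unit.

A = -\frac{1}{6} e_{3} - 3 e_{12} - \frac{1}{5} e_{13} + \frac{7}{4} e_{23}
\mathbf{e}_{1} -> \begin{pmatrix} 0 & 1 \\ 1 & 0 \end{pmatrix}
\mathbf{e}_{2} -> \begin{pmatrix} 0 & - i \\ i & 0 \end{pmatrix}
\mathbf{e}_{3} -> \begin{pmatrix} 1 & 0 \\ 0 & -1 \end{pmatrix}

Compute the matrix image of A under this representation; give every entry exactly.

Bivector images (products of the table entries): rho(e_{12}) = rho(\mathbf{e}_{1})rho(\mathbf{e}_{2}) = \begin{pmatrix} i & 0 \\ 0 & - i \end{pmatrix}; rho(e_{13}) = rho(\mathbf{e}_{1})rho(\mathbf{e}_{3}) = \begin{pmatrix} 0 & -1 \\ 1 & 0 \end{pmatrix}; rho(e_{23}) = rho(\mathbf{e}_{2})rho(\mathbf{e}_{3}) = \begin{pmatrix} 0 & i \\ i & 0 \end{pmatrix}.
M = (-\frac{1}{6})*rho(e_{3}) + (-3)*rho(e_{12}) + (-\frac{1}{5})*rho(e_{13}) + (\frac{7}{4})*rho(e_{23}), summed entrywise:
Answer: \begin{pmatrix} - \frac{1}{6} - 3 i & \frac{1}{5} + \frac{7 i}{4} \\ - \frac{1}{5} + \frac{7 i}{4} & \frac{1}{6} + 3 i \end{pmatrix}


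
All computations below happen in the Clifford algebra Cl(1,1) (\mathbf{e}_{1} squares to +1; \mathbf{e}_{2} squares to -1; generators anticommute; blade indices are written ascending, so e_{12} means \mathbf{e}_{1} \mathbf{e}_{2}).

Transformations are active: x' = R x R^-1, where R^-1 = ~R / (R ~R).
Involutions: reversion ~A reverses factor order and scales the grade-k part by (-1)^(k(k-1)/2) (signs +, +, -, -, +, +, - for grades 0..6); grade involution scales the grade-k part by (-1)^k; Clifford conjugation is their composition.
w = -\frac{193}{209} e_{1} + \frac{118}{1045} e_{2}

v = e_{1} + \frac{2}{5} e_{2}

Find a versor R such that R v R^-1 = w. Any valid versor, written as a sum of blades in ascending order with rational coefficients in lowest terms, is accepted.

R = v + w = \frac{16}{209} e_{1} + \frac{536}{1045} e_{2} works: the equal norms (\frac{21}{25}) guarantee its sandwich swaps v into w.
Answer: \frac{16}{209} e_{1} + \frac{536}{1045} e_{2}


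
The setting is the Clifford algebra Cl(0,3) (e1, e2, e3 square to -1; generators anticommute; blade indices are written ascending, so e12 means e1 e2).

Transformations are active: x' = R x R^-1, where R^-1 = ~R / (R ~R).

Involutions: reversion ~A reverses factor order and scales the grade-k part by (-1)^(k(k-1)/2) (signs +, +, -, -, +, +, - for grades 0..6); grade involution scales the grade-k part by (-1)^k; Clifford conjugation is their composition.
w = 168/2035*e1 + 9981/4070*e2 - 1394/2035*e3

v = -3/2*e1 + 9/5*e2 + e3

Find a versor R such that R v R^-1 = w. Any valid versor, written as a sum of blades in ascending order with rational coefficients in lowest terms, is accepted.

Why this works: both vectors square to -649/100, so q(v) = q(w) and R = v + w = -5769/4070*e1 + 17307/4070*e2 + 641/2035*e3 carries v to w — its own direction survives, the complement (v - w)/2 flips.
Answer: -5769/4070*e1 + 17307/4070*e2 + 641/2035*e3
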